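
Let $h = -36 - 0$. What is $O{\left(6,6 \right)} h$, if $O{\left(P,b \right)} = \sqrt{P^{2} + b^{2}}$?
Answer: $- 216 \sqrt{2} \approx -305.47$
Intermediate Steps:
$h = -36$ ($h = -36 + 0 = -36$)
$O{\left(6,6 \right)} h = \sqrt{6^{2} + 6^{2}} \left(-36\right) = \sqrt{36 + 36} \left(-36\right) = \sqrt{72} \left(-36\right) = 6 \sqrt{2} \left(-36\right) = - 216 \sqrt{2}$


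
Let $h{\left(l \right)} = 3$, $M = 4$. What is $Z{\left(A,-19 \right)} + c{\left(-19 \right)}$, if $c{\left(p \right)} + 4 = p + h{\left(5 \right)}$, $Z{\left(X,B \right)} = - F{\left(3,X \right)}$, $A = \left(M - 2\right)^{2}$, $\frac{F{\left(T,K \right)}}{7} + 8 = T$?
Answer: $15$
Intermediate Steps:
$F{\left(T,K \right)} = -56 + 7 T$
$A = 4$ ($A = \left(4 - 2\right)^{2} = 2^{2} = 4$)
$Z{\left(X,B \right)} = 35$ ($Z{\left(X,B \right)} = - (-56 + 7 \cdot 3) = - (-56 + 21) = \left(-1\right) \left(-35\right) = 35$)
$c{\left(p \right)} = -1 + p$ ($c{\left(p \right)} = -4 + \left(p + 3\right) = -4 + \left(3 + p\right) = -1 + p$)
$Z{\left(A,-19 \right)} + c{\left(-19 \right)} = 35 - 20 = 15$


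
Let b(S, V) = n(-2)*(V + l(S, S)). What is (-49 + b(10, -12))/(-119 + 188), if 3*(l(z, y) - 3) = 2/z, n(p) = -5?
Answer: -13/207 ≈ -0.062802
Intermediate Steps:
l(z, y) = 3 + 2/(3*z) (l(z, y) = 3 + (2/z)/3 = 3 + 2/(3*z))
b(S, V) = -15 - 5*V - 10/(3*S) (b(S, V) = -5*(V + (3 + 2/(3*S))) = -5*(3 + V + 2/(3*S)) = -15 - 5*V - 10/(3*S))
(-49 + b(10, -12))/(-119 + 188) = (-49 + (-15 - 5*(-12) - 10/3/10))/(-119 + 188) = (-49 + (-15 + 60 - 10/3*1/10))/69 = (-49 + (-15 + 60 - 1/3))/69 = (-49 + 134/3)/69 = (1/69)*(-13/3) = -13/207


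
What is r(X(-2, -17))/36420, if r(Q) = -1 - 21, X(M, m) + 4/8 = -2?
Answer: -11/18210 ≈ -0.00060406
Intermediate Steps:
X(M, m) = -5/2 (X(M, m) = -1/2 - 2 = -5/2)
r(Q) = -22
r(X(-2, -17))/36420 = -22/36420 = -22*1/36420 = -11/18210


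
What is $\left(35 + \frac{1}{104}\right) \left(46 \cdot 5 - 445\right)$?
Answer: $- \frac{782815}{104} \approx -7527.1$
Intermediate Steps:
$\left(35 + \frac{1}{104}\right) \left(46 \cdot 5 - 445\right) = \left(35 + \frac{1}{104}\right) \left(230 - 445\right) = \frac{3641 \left(230 - 445\right)}{104} = \frac{3641}{104} \left(-215\right) = - \frac{782815}{104}$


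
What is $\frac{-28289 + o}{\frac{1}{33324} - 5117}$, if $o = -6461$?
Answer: $\frac{1158009000}{170518907} \approx 6.7911$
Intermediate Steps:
$\frac{-28289 + o}{\frac{1}{33324} - 5117} = \frac{-28289 - 6461}{\frac{1}{33324} - 5117} = - \frac{34750}{\frac{1}{33324} - 5117} = - \frac{34750}{- \frac{170518907}{33324}} = \left(-34750\right) \left(- \frac{33324}{170518907}\right) = \frac{1158009000}{170518907}$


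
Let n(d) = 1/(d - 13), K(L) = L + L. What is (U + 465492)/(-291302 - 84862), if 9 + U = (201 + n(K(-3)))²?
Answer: -182616487/135795204 ≈ -1.3448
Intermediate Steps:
K(L) = 2*L
n(d) = 1/(-13 + d)
U = 14573875/361 (U = -9 + (201 + 1/(-13 + 2*(-3)))² = -9 + (201 + 1/(-13 - 6))² = -9 + (201 + 1/(-19))² = -9 + (201 - 1/19)² = -9 + (3818/19)² = -9 + 14577124/361 = 14573875/361 ≈ 40371.)
(U + 465492)/(-291302 - 84862) = (14573875/361 + 465492)/(-291302 - 84862) = (182616487/361)/(-376164) = (182616487/361)*(-1/376164) = -182616487/135795204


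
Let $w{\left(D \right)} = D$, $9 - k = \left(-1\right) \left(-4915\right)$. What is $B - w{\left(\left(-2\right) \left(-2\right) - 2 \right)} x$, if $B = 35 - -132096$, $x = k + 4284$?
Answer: $133375$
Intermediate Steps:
$k = -4906$ ($k = 9 - \left(-1\right) \left(-4915\right) = 9 - 4915 = -4906$)
$x = -622$ ($x = -4906 + 4284 = -622$)
$B = 132131$ ($B = 35 + 132096 = 132131$)
$B - w{\left(\left(-2\right) \left(-2\right) - 2 \right)} x = 132131 - \left(\left(-2\right) \left(-2\right) - 2\right) \left(-622\right) = 132131 - \left(4 - 2\right) \left(-622\right) = 132131 - 2 \left(-622\right) = 132131 - -1244 = 132131 + 1244 = 133375$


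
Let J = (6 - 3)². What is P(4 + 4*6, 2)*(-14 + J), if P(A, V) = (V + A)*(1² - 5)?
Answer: 600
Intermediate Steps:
J = 9 (J = 3² = 9)
P(A, V) = -4*A - 4*V (P(A, V) = (A + V)*(1 - 5) = (A + V)*(-4) = -4*A - 4*V)
P(4 + 4*6, 2)*(-14 + J) = (-4*(4 + 4*6) - 4*2)*(-14 + 9) = (-4*(4 + 24) - 8)*(-5) = (-4*28 - 8)*(-5) = (-112 - 8)*(-5) = -120*(-5) = 600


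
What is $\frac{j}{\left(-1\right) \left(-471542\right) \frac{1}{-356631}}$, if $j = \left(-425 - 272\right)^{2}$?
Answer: $- \frac{173254549479}{471542} \approx -3.6742 \cdot 10^{5}$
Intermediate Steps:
$j = 485809$ ($j = \left(-697\right)^{2} = 485809$)
$\frac{j}{\left(-1\right) \left(-471542\right) \frac{1}{-356631}} = \frac{485809}{\left(-1\right) \left(-471542\right) \frac{1}{-356631}} = \frac{485809}{471542 \left(- \frac{1}{356631}\right)} = \frac{485809}{- \frac{471542}{356631}} = 485809 \left(- \frac{356631}{471542}\right) = - \frac{173254549479}{471542}$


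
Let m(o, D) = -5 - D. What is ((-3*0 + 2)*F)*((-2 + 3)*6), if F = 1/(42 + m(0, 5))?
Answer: 3/8 ≈ 0.37500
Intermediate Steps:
F = 1/32 (F = 1/(42 + (-5 - 1*5)) = 1/(42 + (-5 - 5)) = 1/(42 - 10) = 1/32 ≈ 0.031250)
((-3*0 + 2)*F)*((-2 + 3)*6) = ((-3*0 + 2)*(1/32))*((-2 + 3)*6) = ((0 + 2)*(1/32))*(1*6) = (2*(1/32))*6 = (1/16)*6 = 3/8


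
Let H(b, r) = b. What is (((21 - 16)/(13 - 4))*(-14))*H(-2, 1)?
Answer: 140/9 ≈ 15.556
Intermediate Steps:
(((21 - 16)/(13 - 4))*(-14))*H(-2, 1) = (((21 - 16)/(13 - 4))*(-14))*(-2) = ((5/9)*(-14))*(-2) = -70/9*(-2) = 140/9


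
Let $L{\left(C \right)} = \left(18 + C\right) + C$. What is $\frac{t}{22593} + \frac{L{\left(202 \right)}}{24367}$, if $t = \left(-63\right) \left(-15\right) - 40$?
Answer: $\frac{31586381}{550523631} \approx 0.057375$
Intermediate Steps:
$L{\left(C \right)} = 18 + 2 C$
$t = 905$ ($t = 945 - 40 = 905$)
$\frac{t}{22593} + \frac{L{\left(202 \right)}}{24367} = \frac{905}{22593} + \frac{18 + 2 \cdot 202}{24367} = 905 \cdot \frac{1}{22593} + \left(18 + 404\right) \frac{1}{24367} = \frac{905}{22593} + 422 \cdot \frac{1}{24367} = \frac{905}{22593} + \frac{422}{24367} = \frac{31586381}{550523631}$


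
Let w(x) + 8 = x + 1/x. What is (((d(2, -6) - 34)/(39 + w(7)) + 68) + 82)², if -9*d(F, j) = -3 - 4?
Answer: 128419739449/5774409 ≈ 22239.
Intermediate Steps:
w(x) = -8 + x + 1/x (w(x) = -8 + (x + 1/x) = -8 + x + 1/x)
d(F, j) = 7/9 (d(F, j) = -(-3 - 4)/9 = -⅑*(-7) = 7/9)
(((d(2, -6) - 34)/(39 + w(7)) + 68) + 82)² = (((7/9 - 34)/(39 + (-8 + 7 + 1/7)) + 68) + 82)² = ((-299/(9*(39 + (-8 + 7 + ⅐))) + 68) + 82)² = ((-299/(9*(39 - 6/7)) + 68) + 82)² = ((-299/(9*267/7) + 68) + 82)² = ((-299/9*7/267 + 68) + 82)² = ((-2093/2403 + 68) + 82)² = (161311/2403 + 82)² = (358357/2403)² = 128419739449/5774409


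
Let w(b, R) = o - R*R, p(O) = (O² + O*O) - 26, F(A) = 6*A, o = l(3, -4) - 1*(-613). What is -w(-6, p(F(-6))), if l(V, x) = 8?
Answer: 6583735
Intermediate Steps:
o = 621 (o = 8 - 1*(-613) = 8 + 613 = 621)
p(O) = -26 + 2*O² (p(O) = (O² + O²) - 26 = 2*O² - 26 = -26 + 2*O²)
w(b, R) = 621 - R² (w(b, R) = 621 - R*R = 621 - R²)
-w(-6, p(F(-6))) = -(621 - (-26 + 2*(6*(-6))²)²) = -(621 - (-26 + 2*(-36)²)²) = -(621 - (-26 + 2*1296)²) = -(621 - (-26 + 2592)²) = -(621 - 1*2566²) = -(621 - 1*6584356) = -(621 - 6584356) = -1*(-6583735) = 6583735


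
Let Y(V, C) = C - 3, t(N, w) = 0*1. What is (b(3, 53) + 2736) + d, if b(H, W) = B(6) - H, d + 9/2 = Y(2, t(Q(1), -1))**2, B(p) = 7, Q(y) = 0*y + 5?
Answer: 5489/2 ≈ 2744.5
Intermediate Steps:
Q(y) = 5 (Q(y) = 0 + 5 = 5)
t(N, w) = 0
Y(V, C) = -3 + C
d = 9/2 (d = -9/2 + (-3 + 0)**2 = -9/2 + (-3)**2 = -9/2 + 9 = 9/2 ≈ 4.5000)
b(H, W) = 7 - H
(b(3, 53) + 2736) + d = ((7 - 1*3) + 2736) + 9/2 = ((7 - 3) + 2736) + 9/2 = (4 + 2736) + 9/2 = 2740 + 9/2 = 5489/2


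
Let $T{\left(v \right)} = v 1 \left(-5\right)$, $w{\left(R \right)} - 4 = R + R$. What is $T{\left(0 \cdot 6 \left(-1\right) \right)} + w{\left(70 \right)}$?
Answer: $144$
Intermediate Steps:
$w{\left(R \right)} = 4 + 2 R$ ($w{\left(R \right)} = 4 + \left(R + R\right) = 4 + 2 R$)
$T{\left(v \right)} = - 5 v$ ($T{\left(v \right)} = v \left(-5\right) = - 5 v$)
$T{\left(0 \cdot 6 \left(-1\right) \right)} + w{\left(70 \right)} = - 5 \cdot 0 \cdot 6 \left(-1\right) + \left(4 + 2 \cdot 70\right) = - 5 \cdot 0 \left(-1\right) + \left(4 + 140\right) = \left(-5\right) 0 + 144 = 0 + 144 = 144$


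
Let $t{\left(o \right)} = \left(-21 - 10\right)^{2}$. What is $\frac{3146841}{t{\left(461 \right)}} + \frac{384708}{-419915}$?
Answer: $\frac{42614065617}{13017365} \approx 3273.6$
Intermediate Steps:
$t{\left(o \right)} = 961$ ($t{\left(o \right)} = \left(-31\right)^{2} = 961$)
$\frac{3146841}{t{\left(461 \right)}} + \frac{384708}{-419915} = \frac{3146841}{961} + \frac{384708}{-419915} = 3146841 \cdot \frac{1}{961} + 384708 \left(- \frac{1}{419915}\right) = \frac{101511}{31} - \frac{384708}{419915} = \frac{42614065617}{13017365}$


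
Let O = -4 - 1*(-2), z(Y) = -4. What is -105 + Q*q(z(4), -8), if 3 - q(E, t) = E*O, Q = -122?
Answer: 505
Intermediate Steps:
O = -2 (O = -4 + 2 = -2)
q(E, t) = 3 + 2*E (q(E, t) = 3 - E*(-2) = 3 - (-2)*E = 3 + 2*E)
-105 + Q*q(z(4), -8) = -105 - 122*(3 + 2*(-4)) = -105 - 122*(3 - 8) = -105 - 122*(-5) = -105 + 610 = 505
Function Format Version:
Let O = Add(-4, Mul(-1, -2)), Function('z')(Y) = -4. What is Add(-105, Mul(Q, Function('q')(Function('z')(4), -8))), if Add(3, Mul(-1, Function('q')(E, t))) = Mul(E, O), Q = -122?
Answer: 505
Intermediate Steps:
O = -2 (O = Add(-4, 2) = -2)
Function('q')(E, t) = Add(3, Mul(2, E)) (Function('q')(E, t) = Add(3, Mul(-1, Mul(E, -2))) = Add(3, Mul(-1, Mul(-2, E))) = Add(3, Mul(2, E)))
Add(-105, Mul(Q, Function('q')(Function('z')(4), -8))) = Add(-105, Mul(-122, Add(3, Mul(2, -4)))) = Add(-105, Mul(-122, Add(3, -8))) = Add(-105, Mul(-122, -5)) = Add(-105, 610) = 505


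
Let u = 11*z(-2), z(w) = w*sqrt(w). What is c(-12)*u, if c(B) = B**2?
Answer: -3168*I*sqrt(2) ≈ -4480.2*I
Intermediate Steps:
z(w) = w**(3/2)
u = -22*I*sqrt(2) (u = 11*(-2)**(3/2) = 11*(-2*I*sqrt(2)) = -22*I*sqrt(2) ≈ -31.113*I)
c(-12)*u = (-12)**2*(-22*I*sqrt(2)) = 144*(-22*I*sqrt(2)) = -3168*I*sqrt(2)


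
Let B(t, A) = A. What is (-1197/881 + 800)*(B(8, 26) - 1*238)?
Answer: -149163836/881 ≈ -1.6931e+5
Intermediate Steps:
(-1197/881 + 800)*(B(8, 26) - 1*238) = (-1197/881 + 800)*(26 - 1*238) = (-1197*1/881 + 800)*(26 - 238) = (-1197/881 + 800)*(-212) = (703603/881)*(-212) = -149163836/881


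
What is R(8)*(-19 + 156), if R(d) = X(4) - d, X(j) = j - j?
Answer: -1096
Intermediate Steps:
X(j) = 0
R(d) = -d (R(d) = 0 - d = -d)
R(8)*(-19 + 156) = (-1*8)*(-19 + 156) = -8*137 = -1096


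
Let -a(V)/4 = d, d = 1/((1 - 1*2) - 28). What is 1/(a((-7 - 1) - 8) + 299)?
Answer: 29/8675 ≈ 0.0033429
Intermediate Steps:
d = -1/29 (d = 1/((1 - 2) - 28) = 1/(-1 - 28) = 1/(-29) = -1/29 ≈ -0.034483)
a(V) = 4/29 (a(V) = -4*(-1/29) = 4/29)
1/(a((-7 - 1) - 8) + 299) = 1/(4/29 + 299) = 1/(8675/29) = 29/8675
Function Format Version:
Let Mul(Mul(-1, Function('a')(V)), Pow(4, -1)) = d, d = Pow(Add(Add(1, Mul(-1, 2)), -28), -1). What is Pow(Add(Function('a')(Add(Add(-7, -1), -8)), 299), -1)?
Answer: Rational(29, 8675) ≈ 0.0033429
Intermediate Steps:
d = Rational(-1, 29) (d = Pow(Add(Add(1, -2), -28), -1) = Pow(Add(-1, -28), -1) = Pow(-29, -1) = Rational(-1, 29) ≈ -0.034483)
Function('a')(V) = Rational(4, 29) (Function('a')(V) = Mul(-4, Rational(-1, 29)) = Rational(4, 29))
Pow(Add(Function('a')(Add(Add(-7, -1), -8)), 299), -1) = Pow(Add(Rational(4, 29), 299), -1) = Pow(Rational(8675, 29), -1) = Rational(29, 8675)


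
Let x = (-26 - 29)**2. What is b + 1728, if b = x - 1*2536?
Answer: 2217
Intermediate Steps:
x = 3025 (x = (-55)**2 = 3025)
b = 489 (b = 3025 - 1*2536 = 3025 - 2536 = 489)
b + 1728 = 489 + 1728 = 2217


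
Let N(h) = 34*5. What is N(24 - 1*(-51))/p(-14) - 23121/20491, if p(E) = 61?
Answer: 2073089/1249951 ≈ 1.6585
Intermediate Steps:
N(h) = 170
N(24 - 1*(-51))/p(-14) - 23121/20491 = 170/61 - 23121/20491 = 2073089/1249951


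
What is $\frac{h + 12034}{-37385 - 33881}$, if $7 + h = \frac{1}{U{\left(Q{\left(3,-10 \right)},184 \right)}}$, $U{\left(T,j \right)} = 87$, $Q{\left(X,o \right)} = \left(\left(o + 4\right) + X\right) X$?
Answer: $- \frac{523175}{3100071} \approx -0.16876$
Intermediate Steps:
$Q{\left(X,o \right)} = X \left(4 + X + o\right)$ ($Q{\left(X,o \right)} = \left(\left(4 + o\right) + X\right) X = \left(4 + X + o\right) X = X \left(4 + X + o\right)$)
$h = - \frac{608}{87}$ ($h = -7 + \frac{1}{87} = - \frac{608}{87} \approx -6.9885$)
$\frac{h + 12034}{-37385 - 33881} = \frac{- \frac{608}{87} + 12034}{-37385 - 33881} = \frac{1046350}{87 \left(-71266\right)} = \frac{1046350}{87} \left(- \frac{1}{71266}\right) = - \frac{523175}{3100071}$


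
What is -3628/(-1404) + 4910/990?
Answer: 29126/3861 ≈ 7.5436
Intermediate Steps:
-3628/(-1404) + 4910/990 = -3628*(-1/1404) + 4910*(1/990) = 907/351 + 491/99 = 29126/3861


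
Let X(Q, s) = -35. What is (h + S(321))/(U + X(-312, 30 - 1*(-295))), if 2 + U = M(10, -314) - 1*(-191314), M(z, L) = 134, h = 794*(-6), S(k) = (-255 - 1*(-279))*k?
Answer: 2940/191411 ≈ 0.015360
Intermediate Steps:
S(k) = 24*k (S(k) = (-255 + 279)*k = 24*k)
h = -4764
U = 191446 (U = -2 + (134 - 1*(-191314)) = -2 + (134 + 191314) = -2 + 191448 = 191446)
(h + S(321))/(U + X(-312, 30 - 1*(-295))) = (-4764 + 24*321)/(191446 - 35) = (-4764 + 7704)/191411 = 2940*(1/191411) = 2940/191411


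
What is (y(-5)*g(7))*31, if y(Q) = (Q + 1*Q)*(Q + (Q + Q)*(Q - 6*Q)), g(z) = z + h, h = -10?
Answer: -237150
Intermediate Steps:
g(z) = -10 + z (g(z) = z - 10 = -10 + z)
y(Q) = 2*Q*(Q - 10*Q**2) (y(Q) = (Q + Q)*(Q + (2*Q)*(-5*Q)) = (2*Q)*(Q - 10*Q**2) = 2*Q*(Q - 10*Q**2))
(y(-5)*g(7))*31 = (((-5)**2*(2 - 20*(-5)))*(-10 + 7))*31 = ((25*(2 + 100))*(-3))*31 = ((25*102)*(-3))*31 = (2550*(-3))*31 = -7650*31 = -237150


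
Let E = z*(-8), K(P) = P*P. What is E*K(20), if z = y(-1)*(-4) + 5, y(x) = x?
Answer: -28800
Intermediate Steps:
K(P) = P²
z = 9 (z = -1*(-4) + 5 = 4 + 5 = 9)
E = -72 (E = 9*(-8) = -72)
E*K(20) = -72*20² = -72*400 = -28800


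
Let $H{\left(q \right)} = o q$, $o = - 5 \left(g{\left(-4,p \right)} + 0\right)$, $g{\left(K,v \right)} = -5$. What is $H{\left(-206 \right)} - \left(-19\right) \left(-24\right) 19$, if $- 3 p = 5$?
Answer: $-13814$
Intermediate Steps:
$p = - \frac{5}{3}$ ($p = \left(- \frac{1}{3}\right) 5 = - \frac{5}{3} \approx -1.6667$)
$o = 25$ ($o = - 5 \left(-5 + 0\right) = \left(-5\right) \left(-5\right) = 25$)
$H{\left(q \right)} = 25 q$
$H{\left(-206 \right)} - \left(-19\right) \left(-24\right) 19 = 25 \left(-206\right) - \left(-19\right) \left(-24\right) 19 = -5150 - 456 \cdot 19 = -5150 - 8664 = -13814$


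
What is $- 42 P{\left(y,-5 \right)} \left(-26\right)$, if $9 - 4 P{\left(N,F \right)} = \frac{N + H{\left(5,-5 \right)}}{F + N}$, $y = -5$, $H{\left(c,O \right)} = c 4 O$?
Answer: $- \frac{819}{2} \approx -409.5$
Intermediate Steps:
$H{\left(c,O \right)} = 4 O c$ ($H{\left(c,O \right)} = 4 c O = 4 O c$)
$P{\left(N,F \right)} = \frac{9}{4} - \frac{-100 + N}{4 \left(F + N\right)}$ ($P{\left(N,F \right)} = \frac{9}{4} - \frac{\left(N + 4 \left(-5\right) 5\right) \frac{1}{F + N}}{4} = \frac{9}{4} - \frac{\left(N - 100\right) \frac{1}{F + N}}{4} = \frac{9}{4} - \frac{\left(-100 + N\right) \frac{1}{F + N}}{4} = \frac{9}{4} - \frac{\frac{1}{F + N} \left(-100 + N\right)}{4} = \frac{9}{4} - \frac{-100 + N}{4 \left(F + N\right)}$)
$- 42 P{\left(y,-5 \right)} \left(-26\right) = - 42 \frac{25 + 2 \left(-5\right) + \frac{9}{4} \left(-5\right)}{-5 - 5} \left(-26\right) = - 42 \frac{25 - 10 - \frac{45}{4}}{-10} \left(-26\right) = - 42 \left(\left(- \frac{1}{10}\right) \frac{15}{4}\right) \left(-26\right) = \left(-42\right) \left(- \frac{3}{8}\right) \left(-26\right) = \frac{63}{4} \left(-26\right) = - \frac{819}{2}$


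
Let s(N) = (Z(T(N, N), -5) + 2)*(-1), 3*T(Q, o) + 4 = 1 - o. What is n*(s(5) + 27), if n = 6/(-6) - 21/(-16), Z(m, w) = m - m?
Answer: 125/16 ≈ 7.8125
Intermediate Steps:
T(Q, o) = -1 - o/3 (T(Q, o) = -4/3 + (1 - o)/3 = -4/3 + (⅓ - o/3) = -1 - o/3)
Z(m, w) = 0
n = 5/16 (n = 6*(-⅙) - 21*(-1/16) = -1 + 21/16 = 5/16 ≈ 0.31250)
s(N) = -2 (s(N) = (0 + 2)*(-1) = 2*(-1) = -2)
n*(s(5) + 27) = 5*(-2 + 27)/16 = (5/16)*25 = 125/16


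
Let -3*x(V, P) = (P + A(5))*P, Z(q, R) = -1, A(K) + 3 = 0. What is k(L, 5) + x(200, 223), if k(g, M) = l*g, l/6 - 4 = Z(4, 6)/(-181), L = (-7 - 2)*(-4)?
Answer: -8410060/543 ≈ -15488.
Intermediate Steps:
A(K) = -3 (A(K) = -3 + 0 = -3)
x(V, P) = -P*(-3 + P)/3 (x(V, P) = -(P - 3)*P/3 = -(-3 + P)*P/3 = -P*(-3 + P)/3)
L = 36 (L = -9*(-4) = 36)
l = 4350/181 (l = 24 + 6*(-1/(-181)) = 24 + 6*(-1*(-1/181)) = 24 + 6*(1/181) = 24 + 6/181 = 4350/181 ≈ 24.033)
k(g, M) = 4350*g/181
k(L, 5) + x(200, 223) = (4350/181)*36 + (1/3)*223*(3 - 1*223) = 156600/181 + (1/3)*223*(3 - 223) = 156600/181 + (1/3)*223*(-220) = 156600/181 - 49060/3 = -8410060/543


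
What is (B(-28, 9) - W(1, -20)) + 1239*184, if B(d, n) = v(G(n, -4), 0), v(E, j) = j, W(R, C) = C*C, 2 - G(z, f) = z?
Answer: 227576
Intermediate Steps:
G(z, f) = 2 - z
W(R, C) = C²
B(d, n) = 0
(B(-28, 9) - W(1, -20)) + 1239*184 = (0 - 1*(-20)²) + 1239*184 = (0 - 1*400) + 227976 = (0 - 400) + 227976 = -400 + 227976 = 227576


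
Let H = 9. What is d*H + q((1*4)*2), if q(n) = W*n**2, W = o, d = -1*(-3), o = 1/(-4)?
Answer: 11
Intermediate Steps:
o = -1/4 ≈ -0.25000
d = 3
W = -1/4 ≈ -0.25000
q(n) = -n**2/4
d*H + q((1*4)*2) = 3*9 - ((1*4)*2)**2/4 = 27 - (4*2)**2/4 = 27 - 1/4*8**2 = 27 - 1/4*64 = 27 - 16 = 11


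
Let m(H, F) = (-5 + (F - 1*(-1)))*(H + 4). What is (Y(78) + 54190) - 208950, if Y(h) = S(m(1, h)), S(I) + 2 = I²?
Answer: -17862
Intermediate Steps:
m(H, F) = (-4 + F)*(4 + H) (m(H, F) = (-5 + (F + 1))*(4 + H) = (-5 + (1 + F))*(4 + H) = (-4 + F)*(4 + H))
S(I) = -2 + I²
Y(h) = -2 + (-20 + 5*h)² (Y(h) = -2 + (-16 - 4*1 + 4*h + h*1)² = -2 + (-16 - 4 + 4*h + h)² = -2 + (-20 + 5*h)²)
(Y(78) + 54190) - 208950 = ((-2 + 25*(-4 + 78)²) + 54190) - 208950 = ((-2 + 25*74²) + 54190) - 208950 = ((-2 + 25*5476) + 54190) - 208950 = ((-2 + 136900) + 54190) - 208950 = (136898 + 54190) - 208950 = 191088 - 208950 = -17862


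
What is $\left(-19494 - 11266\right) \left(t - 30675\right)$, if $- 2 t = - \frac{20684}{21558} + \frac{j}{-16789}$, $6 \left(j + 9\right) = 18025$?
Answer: $\frac{170752137372799490}{180968631} \approx 9.4355 \cdot 10^{8}$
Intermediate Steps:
$j = \frac{17971}{6}$ ($j = -9 + \frac{1}{6} \cdot 18025 = -9 + \frac{18025}{6} = \frac{17971}{6} \approx 2995.2$)
$t = \frac{411833479}{723874524}$ ($t = - \frac{- \frac{20684}{21558} + \frac{17971}{6 \left(-16789\right)}}{2} = - \frac{\left(-20684\right) \frac{1}{21558} + \frac{17971}{6} \left(- \frac{1}{16789}\right)}{2} = - \frac{- \frac{10342}{10779} - \frac{17971}{100734}}{2} = \left(- \frac{1}{2}\right) \left(- \frac{411833479}{361937262}\right) = \frac{411833479}{723874524} \approx 0.56893$)
$\left(-19494 - 11266\right) \left(t - 30675\right) = \left(-19494 - 11266\right) \left(\frac{411833479}{723874524} - 30675\right) = \left(-30760\right) \left(- \frac{22204439190221}{723874524}\right) = \frac{170752137372799490}{180968631}$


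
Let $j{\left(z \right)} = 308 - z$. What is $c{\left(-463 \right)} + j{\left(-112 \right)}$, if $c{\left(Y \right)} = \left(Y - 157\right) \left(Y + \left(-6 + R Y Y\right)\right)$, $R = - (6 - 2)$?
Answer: $531926320$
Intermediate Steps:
$R = -4$ ($R = \left(-1\right) 4 = -4$)
$c{\left(Y \right)} = \left(-157 + Y\right) \left(-6 + Y - 4 Y^{2}\right)$ ($c{\left(Y \right)} = \left(Y - 157\right) \left(Y + \left(-6 + - 4 Y Y\right)\right) = \left(-157 + Y\right) \left(Y - \left(6 + 4 Y^{2}\right)\right) = \left(-157 + Y\right) \left(-6 + Y - 4 Y^{2}\right)$)
$c{\left(-463 \right)} + j{\left(-112 \right)} = \left(942 - -75469 - 4 \left(-463\right)^{3} + 629 \left(-463\right)^{2}\right) + \left(308 - -112\right) = \left(942 + 75469 - -397011388 + 629 \cdot 214369\right) + \left(308 + 112\right) = \left(942 + 75469 + 397011388 + 134838101\right) + 420 = 531925900 + 420 = 531926320$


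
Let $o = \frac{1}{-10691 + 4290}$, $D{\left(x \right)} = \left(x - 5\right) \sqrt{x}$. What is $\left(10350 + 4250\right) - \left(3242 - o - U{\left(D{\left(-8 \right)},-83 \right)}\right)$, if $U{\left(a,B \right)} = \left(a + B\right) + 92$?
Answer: $\frac{72760166}{6401} - 26 i \sqrt{2} \approx 11367.0 - 36.77 i$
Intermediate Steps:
$D{\left(x \right)} = \sqrt{x} \left(-5 + x\right)$ ($D{\left(x \right)} = \left(x - 5\right) \sqrt{x} = \left(-5 + x\right) \sqrt{x} = \sqrt{x} \left(-5 + x\right)$)
$U{\left(a,B \right)} = 92 + B + a$ ($U{\left(a,B \right)} = \left(B + a\right) + 92 = 92 + B + a$)
$o = - \frac{1}{6401}$ ($o = \frac{1}{-6401} = - \frac{1}{6401} \approx -0.00015623$)
$\left(10350 + 4250\right) - \left(3242 - o - U{\left(D{\left(-8 \right)},-83 \right)}\right) = \left(10350 + 4250\right) - \left(\frac{20694434}{6401} - \sqrt{-8} \left(-5 - 8\right)\right) = 14600 - \left(\frac{20694434}{6401} - 2 i \sqrt{2} \left(-13\right)\right) = 14600 - \left(\frac{20694434}{6401} + 26 i \sqrt{2}\right) = \frac{72760166}{6401} - 26 i \sqrt{2}$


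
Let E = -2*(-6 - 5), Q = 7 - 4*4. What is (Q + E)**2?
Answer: 169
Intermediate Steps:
Q = -9 (Q = 7 - 16 = -9)
E = 22 (E = -2*(-11) = 22)
(Q + E)**2 = (-9 + 22)**2 = 13**2 = 169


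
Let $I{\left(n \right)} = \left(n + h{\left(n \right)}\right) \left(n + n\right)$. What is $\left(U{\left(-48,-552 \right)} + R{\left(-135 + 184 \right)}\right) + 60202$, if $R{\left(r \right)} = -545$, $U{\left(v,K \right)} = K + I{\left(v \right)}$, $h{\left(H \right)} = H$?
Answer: $68321$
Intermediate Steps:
$I{\left(n \right)} = 4 n^{2}$ ($I{\left(n \right)} = \left(n + n\right) \left(n + n\right) = 2 n 2 n = 4 n^{2}$)
$U{\left(v,K \right)} = K + 4 v^{2}$
$\left(U{\left(-48,-552 \right)} + R{\left(-135 + 184 \right)}\right) + 60202 = \left(\left(-552 + 4 \left(-48\right)^{2}\right) - 545\right) + 60202 = \left(\left(-552 + 4 \cdot 2304\right) - 545\right) + 60202 = \left(\left(-552 + 9216\right) - 545\right) + 60202 = \left(8664 - 545\right) + 60202 = 8119 + 60202 = 68321$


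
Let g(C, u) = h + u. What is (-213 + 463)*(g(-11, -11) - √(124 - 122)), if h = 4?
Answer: -1750 - 250*√2 ≈ -2103.6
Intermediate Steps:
g(C, u) = 4 + u
(-213 + 463)*(g(-11, -11) - √(124 - 122)) = (-213 + 463)*((4 - 11) - √(124 - 122)) = 250*(-7 - √2) = -1750 - 250*√2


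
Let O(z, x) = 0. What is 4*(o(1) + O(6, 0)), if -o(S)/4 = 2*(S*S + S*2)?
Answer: -96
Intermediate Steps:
o(S) = -16*S - 8*S² (o(S) = -8*(S*S + S*2) = -8*(S² + 2*S) = -4*(2*S² + 4*S) = -16*S - 8*S²)
4*(o(1) + O(6, 0)) = 4*(-8*1*(2 + 1) + 0) = 4*(-8*1*3 + 0) = 4*(-24 + 0) = 4*(-24) = -96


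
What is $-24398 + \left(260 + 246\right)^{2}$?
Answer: $231638$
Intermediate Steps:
$-24398 + \left(260 + 246\right)^{2} = -24398 + 506^{2} = -24398 + 256036 = 231638$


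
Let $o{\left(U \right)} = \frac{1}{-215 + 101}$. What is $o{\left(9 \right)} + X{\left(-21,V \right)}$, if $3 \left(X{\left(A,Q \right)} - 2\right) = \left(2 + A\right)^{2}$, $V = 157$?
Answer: $\frac{13945}{114} \approx 122.32$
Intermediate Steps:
$X{\left(A,Q \right)} = 2 + \frac{\left(2 + A\right)^{2}}{3}$
$o{\left(U \right)} = - \frac{1}{114}$ ($o{\left(U \right)} = \frac{1}{-114} = - \frac{1}{114}$)
$o{\left(9 \right)} + X{\left(-21,V \right)} = - \frac{1}{114} + \left(2 + \frac{\left(2 - 21\right)^{2}}{3}\right) = - \frac{1}{114} + \left(2 + \frac{\left(-19\right)^{2}}{3}\right) = - \frac{1}{114} + \left(2 + \frac{1}{3} \cdot 361\right) = - \frac{1}{114} + \left(2 + \frac{361}{3}\right) = - \frac{1}{114} + \frac{367}{3} = \frac{13945}{114}$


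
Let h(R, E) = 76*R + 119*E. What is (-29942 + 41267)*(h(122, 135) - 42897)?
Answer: -198867000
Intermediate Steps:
(-29942 + 41267)*(h(122, 135) - 42897) = (-29942 + 41267)*((76*122 + 119*135) - 42897) = 11325*((9272 + 16065) - 42897) = 11325*(25337 - 42897) = 11325*(-17560) = -198867000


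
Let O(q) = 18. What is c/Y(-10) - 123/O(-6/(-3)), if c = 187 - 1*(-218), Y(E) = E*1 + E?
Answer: -325/12 ≈ -27.083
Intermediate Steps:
Y(E) = 2*E (Y(E) = E + E = 2*E)
c = 405 (c = 187 + 218 = 405)
c/Y(-10) - 123/O(-6/(-3)) = 405/((2*(-10))) - 123/18 = 405/(-20) - 123*1/18 = 405*(-1/20) - 41/6 = -81/4 - 41/6 = -325/12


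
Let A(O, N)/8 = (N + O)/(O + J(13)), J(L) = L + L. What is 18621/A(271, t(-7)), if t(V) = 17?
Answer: 614493/256 ≈ 2400.4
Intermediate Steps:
J(L) = 2*L
A(O, N) = 8*(N + O)/(26 + O) (A(O, N) = 8*((N + O)/(O + 2*13)) = 8*((N + O)/(O + 26)) = 8*((N + O)/(26 + O)) = 8*(N + O)/(26 + O))
18621/A(271, t(-7)) = 18621/((8*(17 + 271)/(26 + 271))) = 18621/((8*288/297)) = 18621/((8*(1/297)*288)) = 18621/(256/33) = 18621*(33/256) = 614493/256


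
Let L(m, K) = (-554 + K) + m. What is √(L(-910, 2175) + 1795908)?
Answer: √1796619 ≈ 1340.4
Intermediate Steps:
L(m, K) = -554 + K + m
√(L(-910, 2175) + 1795908) = √((-554 + 2175 - 910) + 1795908) = √(711 + 1795908) = √1796619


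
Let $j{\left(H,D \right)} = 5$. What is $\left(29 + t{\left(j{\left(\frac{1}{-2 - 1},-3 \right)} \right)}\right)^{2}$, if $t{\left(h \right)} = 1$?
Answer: $900$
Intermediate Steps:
$\left(29 + t{\left(j{\left(\frac{1}{-2 - 1},-3 \right)} \right)}\right)^{2} = \left(29 + 1\right)^{2} = 30^{2} = 900$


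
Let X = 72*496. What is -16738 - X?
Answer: -52450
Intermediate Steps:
X = 35712
-16738 - X = -16738 - 1*35712 = -16738 - 35712 = -52450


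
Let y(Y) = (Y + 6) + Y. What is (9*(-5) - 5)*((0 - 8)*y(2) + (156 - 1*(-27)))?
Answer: -5150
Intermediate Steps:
y(Y) = 6 + 2*Y (y(Y) = (6 + Y) + Y = 6 + 2*Y)
(9*(-5) - 5)*((0 - 8)*y(2) + (156 - 1*(-27))) = (9*(-5) - 5)*((0 - 8)*(6 + 2*2) + (156 - 1*(-27))) = (-45 - 5)*(-8*(6 + 4) + (156 + 27)) = -50*(-8*10 + 183) = -50*(-80 + 183) = -50*103 = -5150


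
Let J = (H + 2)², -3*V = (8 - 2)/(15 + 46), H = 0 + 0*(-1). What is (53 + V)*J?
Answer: 12924/61 ≈ 211.87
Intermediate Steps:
H = 0 (H = 0 + 0 = 0)
V = -2/61 (V = -(8 - 2)/(3*(15 + 46)) = -2/61 ≈ -0.032787)
J = 4 (J = (0 + 2)² = 2² = 4)
(53 + V)*J = (53 - 2/61)*4 = (3231/61)*4 = 12924/61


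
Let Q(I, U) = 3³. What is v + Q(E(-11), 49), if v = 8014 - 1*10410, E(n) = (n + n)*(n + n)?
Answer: -2369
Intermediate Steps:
E(n) = 4*n² (E(n) = (2*n)*(2*n) = 4*n²)
v = -2396 (v = 8014 - 10410 = -2396)
Q(I, U) = 27
v + Q(E(-11), 49) = -2396 + 27 = -2369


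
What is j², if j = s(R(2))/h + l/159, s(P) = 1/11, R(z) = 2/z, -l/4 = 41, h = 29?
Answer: 2720352649/2572619841 ≈ 1.0574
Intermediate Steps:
l = -164 (l = -4*41 = -164)
s(P) = 1/11
j = -52157/50721 (j = (1/11)/29 - 164/159 = (1/11)*(1/29) - 164*1/159 = 1/319 - 164/159 = -52157/50721 ≈ -1.0283)
j² = (-52157/50721)² = 2720352649/2572619841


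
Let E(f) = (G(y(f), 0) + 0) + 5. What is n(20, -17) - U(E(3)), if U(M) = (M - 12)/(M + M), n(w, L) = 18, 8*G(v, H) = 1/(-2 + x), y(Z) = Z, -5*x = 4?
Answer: 6923/370 ≈ 18.711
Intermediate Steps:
x = -4/5 (x = -1/5*4 = -4/5 ≈ -0.80000)
G(v, H) = -5/112 (G(v, H) = 1/(8*(-2 - 4/5)) = 1/(8*(-14/5)) = (1/8)*(-5/14) = -5/112)
E(f) = 555/112 (E(f) = (-5/112 + 0) + 5 = -5/112 + 5 = 555/112)
U(M) = (-12 + M)/(2*M) (U(M) = (-12 + M)/((2*M)) = (-12 + M)*(1/(2*M)) = (-12 + M)/(2*M))
n(20, -17) - U(E(3)) = 18 - (-12 + 555/112)/(2*555/112) = 18 - 112*(-789)/(2*555*112) = 18 - 1*(-263/370) = 18 + 263/370 = 6923/370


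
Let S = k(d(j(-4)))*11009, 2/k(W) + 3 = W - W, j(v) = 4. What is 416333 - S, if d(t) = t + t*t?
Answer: 1271017/3 ≈ 4.2367e+5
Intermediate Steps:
d(t) = t + t²
k(W) = -⅔ (k(W) = 2/(-3 + (W - W)) = 2/(-3 + 0) = 2/(-3) = 2*(-⅓) = -⅔)
S = -22018/3 (S = -⅔*11009 = -22018/3 ≈ -7339.3)
416333 - S = 416333 - 1*(-22018/3) = 416333 + 22018/3 = 1271017/3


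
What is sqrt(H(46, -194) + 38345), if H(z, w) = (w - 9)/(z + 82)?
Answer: sqrt(9815914)/16 ≈ 195.81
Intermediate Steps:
H(z, w) = (-9 + w)/(82 + z)
sqrt(H(46, -194) + 38345) = sqrt((-9 - 194)/(82 + 46) + 38345) = sqrt(-203/128 + 38345) = sqrt(4907957/128) = sqrt(9815914)/16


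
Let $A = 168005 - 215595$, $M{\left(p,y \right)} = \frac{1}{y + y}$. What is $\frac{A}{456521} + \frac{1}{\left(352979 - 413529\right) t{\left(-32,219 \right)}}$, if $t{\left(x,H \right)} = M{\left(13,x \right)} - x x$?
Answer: $- \frac{94424859394578}{905798232923675} \approx -0.10424$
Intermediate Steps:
$M{\left(p,y \right)} = \frac{1}{2 y}$
$t{\left(x,H \right)} = \frac{1}{2 x} - x^{2}$ ($t{\left(x,H \right)} = \frac{1}{2 x} - x x = \frac{1}{2 x} - x^{2}$)
$A = -47590$ ($A = 168005 - 215595 = -47590$)
$\frac{A}{456521} + \frac{1}{\left(352979 - 413529\right) t{\left(-32,219 \right)}} = - \frac{47590}{456521} + \frac{1}{\left(352979 - 413529\right) \frac{\frac{1}{2} - \left(-32\right)^{3}}{-32}} = \left(-47590\right) \frac{1}{456521} + \frac{1}{\left(-60550\right) \left(- \frac{\frac{1}{2} - -32768}{32}\right)} = - \frac{47590}{456521} - \frac{1}{60550 \left(- \frac{\frac{1}{2} + 32768}{32}\right)} = - \frac{47590}{456521} - \frac{1}{60550 \left(\left(- \frac{1}{32}\right) \frac{65537}{2}\right)} = - \frac{47590}{456521} - \frac{1}{60550 \left(- \frac{65537}{64}\right)} = - \frac{47590}{456521} - - \frac{32}{1984132675} = - \frac{47590}{456521} + \frac{32}{1984132675} = - \frac{94424859394578}{905798232923675}$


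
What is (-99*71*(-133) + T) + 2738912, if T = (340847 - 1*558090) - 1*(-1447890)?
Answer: 4904416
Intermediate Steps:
T = 1230647 (T = (340847 - 558090) + 1447890 = -217243 + 1447890 = 1230647)
(-99*71*(-133) + T) + 2738912 = (-99*71*(-133) + 1230647) + 2738912 = (-7029*(-133) + 1230647) + 2738912 = (934857 + 1230647) + 2738912 = 2165504 + 2738912 = 4904416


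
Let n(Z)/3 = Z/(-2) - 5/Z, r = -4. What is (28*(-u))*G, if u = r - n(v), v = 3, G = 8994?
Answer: -1385076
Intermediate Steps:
n(Z) = -15/Z - 3*Z/2 (n(Z) = 3*(Z/(-2) - 5/Z) = 3*(Z*(-½) - 5/Z) = 3*(-Z/2 - 5/Z) = 3*(-5/Z - Z/2) = -15/Z - 3*Z/2)
u = 11/2 (u = -4 - (-15/3 - 3/2*3) = -4 - (-15*⅓ - 9/2) = -4 - (-5 - 9/2) = -4 - 1*(-19/2) = -4 + 19/2 = 11/2 ≈ 5.5000)
(28*(-u))*G = (28*(-1*11/2))*8994 = (28*(-11/2))*8994 = -154*8994 = -1385076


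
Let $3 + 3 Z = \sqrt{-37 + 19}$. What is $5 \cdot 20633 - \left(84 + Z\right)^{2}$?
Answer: $96278 - 166 i \sqrt{2} \approx 96278.0 - 234.76 i$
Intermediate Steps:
$Z = -1 + i \sqrt{2}$ ($Z = -1 + \frac{\sqrt{-37 + 19}}{3} = -1 + \frac{\sqrt{-18}}{3} = -1 + \frac{3 i \sqrt{2}}{3} = -1 + i \sqrt{2} \approx -1.0 + 1.4142 i$)
$5 \cdot 20633 - \left(84 + Z\right)^{2} = 5 \cdot 20633 - \left(84 - \left(1 - i \sqrt{2}\right)\right)^{2} = 103165 - \left(83 + i \sqrt{2}\right)^{2}$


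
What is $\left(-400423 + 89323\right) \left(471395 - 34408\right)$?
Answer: $-135946655700$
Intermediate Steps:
$\left(-400423 + 89323\right) \left(471395 - 34408\right) = \left(-311100\right) 436987 = -135946655700$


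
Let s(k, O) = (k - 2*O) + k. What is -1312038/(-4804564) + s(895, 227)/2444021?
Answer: 1606533661151/5871227655922 ≈ 0.27363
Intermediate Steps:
s(k, O) = -2*O + 2*k
-1312038/(-4804564) + s(895, 227)/2444021 = -1312038/(-4804564) + (-2*227 + 2*895)/2444021 = -1312038*(-1/4804564) + (-454 + 1790)*(1/2444021) = 656019/2402282 + 1336*(1/2444021) = 656019/2402282 + 1336/2444021 = 1606533661151/5871227655922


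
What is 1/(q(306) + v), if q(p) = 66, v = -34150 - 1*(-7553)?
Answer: -1/26531 ≈ -3.7692e-5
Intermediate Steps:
v = -26597 (v = -34150 + 7553 = -26597)
1/(q(306) + v) = 1/(66 - 26597) = 1/(-26531) = -1/26531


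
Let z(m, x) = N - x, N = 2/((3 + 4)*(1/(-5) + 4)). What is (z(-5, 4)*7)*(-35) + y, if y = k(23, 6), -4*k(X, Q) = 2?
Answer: 36521/38 ≈ 961.08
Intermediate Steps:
k(X, Q) = -1/2 (k(X, Q) = -1/4*2 = -1/2)
N = 10/133 (N = 2/(7*(-1/5 + 4)) = 2/(7*(19/5)) = 2/(133/5) = (5/133)*2 = 10/133 ≈ 0.075188)
y = -1/2 ≈ -0.50000
z(m, x) = 10/133 - x
(z(-5, 4)*7)*(-35) + y = ((10/133 - 1*4)*7)*(-35) - 1/2 = ((10/133 - 4)*7)*(-35) - 1/2 = -522/133*7*(-35) - 1/2 = -522/19*(-35) - 1/2 = 18270/19 - 1/2 = 36521/38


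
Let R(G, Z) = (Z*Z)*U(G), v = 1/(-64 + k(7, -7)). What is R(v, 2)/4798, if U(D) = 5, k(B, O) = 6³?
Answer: 10/2399 ≈ 0.0041684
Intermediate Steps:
k(B, O) = 216
v = 1/152 (v = 1/(-64 + 216) = 1/152 ≈ 0.0065789)
R(G, Z) = 5*Z² (R(G, Z) = (Z*Z)*5 = Z²*5 = 5*Z²)
R(v, 2)/4798 = (5*2²)/4798 = (5*4)*(1/4798) = 20*(1/4798) = 10/2399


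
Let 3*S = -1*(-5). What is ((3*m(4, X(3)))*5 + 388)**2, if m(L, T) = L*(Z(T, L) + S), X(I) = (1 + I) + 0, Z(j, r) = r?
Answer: 529984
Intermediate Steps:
S = 5/3 (S = (-1*(-5))/3 = (1/3)*5 = 5/3 ≈ 1.6667)
X(I) = 1 + I
m(L, T) = L*(5/3 + L) (m(L, T) = L*(L + 5/3) = L*(5/3 + L))
((3*m(4, X(3)))*5 + 388)**2 = ((3*((1/3)*4*(5 + 3*4)))*5 + 388)**2 = ((3*((1/3)*4*(5 + 12)))*5 + 388)**2 = ((3*((1/3)*4*17))*5 + 388)**2 = ((3*(68/3))*5 + 388)**2 = (68*5 + 388)**2 = (340 + 388)**2 = 728**2 = 529984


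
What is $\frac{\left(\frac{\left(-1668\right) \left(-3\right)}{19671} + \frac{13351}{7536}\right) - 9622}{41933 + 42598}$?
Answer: $- \frac{475357084789}{4176976964112} \approx -0.1138$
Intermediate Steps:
$\frac{\left(\frac{\left(-1668\right) \left(-3\right)}{19671} + \frac{13351}{7536}\right) - 9622}{41933 + 42598} = \frac{\left(5004 \cdot \frac{1}{19671} + 13351 \cdot \frac{1}{7536}\right) - 9622}{84531} = \left(\left(\frac{1668}{6557} + \frac{13351}{7536}\right) - 9622\right) \frac{1}{84531} = \left(\frac{100112555}{49413552} - 9622\right) \frac{1}{84531} = \left(- \frac{475357084789}{49413552}\right) \frac{1}{84531} = - \frac{475357084789}{4176976964112}$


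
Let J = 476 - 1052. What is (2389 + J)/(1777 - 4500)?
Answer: -259/389 ≈ -0.66581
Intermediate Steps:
J = -576
(2389 + J)/(1777 - 4500) = (2389 - 576)/(1777 - 4500) = 1813/(-2723) = 1813*(-1/2723) = -259/389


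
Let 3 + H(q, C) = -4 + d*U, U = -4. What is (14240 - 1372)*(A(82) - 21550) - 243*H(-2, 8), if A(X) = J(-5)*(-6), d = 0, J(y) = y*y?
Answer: -279233899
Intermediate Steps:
J(y) = y**2
A(X) = -150 (A(X) = (-5)**2*(-6) = 25*(-6) = -150)
H(q, C) = -7 (H(q, C) = -3 + (-4 + 0*(-4)) = -3 + (-4 + 0) = -3 - 4 = -7)
(14240 - 1372)*(A(82) - 21550) - 243*H(-2, 8) = (14240 - 1372)*(-150 - 21550) - 243*(-7) = 12868*(-21700) - 1*(-1701) = -279235600 + 1701 = -279233899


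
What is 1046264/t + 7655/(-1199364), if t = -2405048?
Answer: -159157752317/360565998684 ≈ -0.44141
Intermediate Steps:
1046264/t + 7655/(-1199364) = 1046264/(-2405048) + 7655/(-1199364) = 1046264*(-1/2405048) + 7655*(-1/1199364) = -130783/300631 - 7655/1199364 = -159157752317/360565998684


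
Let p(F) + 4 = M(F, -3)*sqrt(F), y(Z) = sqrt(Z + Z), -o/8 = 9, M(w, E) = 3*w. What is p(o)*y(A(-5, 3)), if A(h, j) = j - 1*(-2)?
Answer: -4*sqrt(10) - 2592*I*sqrt(5) ≈ -12.649 - 5795.9*I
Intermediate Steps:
o = -72 (o = -8*9 = -72)
A(h, j) = 2 + j (A(h, j) = j + 2 = 2 + j)
y(Z) = sqrt(2)*sqrt(Z) (y(Z) = sqrt(2*Z) = sqrt(2)*sqrt(Z))
p(F) = -4 + 3*F**(3/2) (p(F) = -4 + (3*F)*sqrt(F) = -4 + 3*F**(3/2))
p(o)*y(A(-5, 3)) = (-4 + 3*(-72)**(3/2))*(sqrt(2)*sqrt(2 + 3)) = (-4 + 3*(-432*I*sqrt(2)))*(sqrt(2)*sqrt(5)) = (-4 - 1296*I*sqrt(2))*sqrt(10) = sqrt(10)*(-4 - 1296*I*sqrt(2))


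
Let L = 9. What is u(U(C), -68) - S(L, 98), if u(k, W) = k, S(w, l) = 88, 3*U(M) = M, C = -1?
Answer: -265/3 ≈ -88.333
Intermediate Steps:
U(M) = M/3
u(U(C), -68) - S(L, 98) = (⅓)*(-1) - 1*88 = -⅓ - 88 = -265/3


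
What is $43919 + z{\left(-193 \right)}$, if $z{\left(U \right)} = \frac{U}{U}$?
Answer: $43920$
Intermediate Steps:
$z{\left(U \right)} = 1$
$43919 + z{\left(-193 \right)} = 43919 + 1 = 43920$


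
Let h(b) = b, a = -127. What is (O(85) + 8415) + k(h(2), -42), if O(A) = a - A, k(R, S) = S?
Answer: 8161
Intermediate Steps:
O(A) = -127 - A
(O(85) + 8415) + k(h(2), -42) = ((-127 - 1*85) + 8415) - 42 = ((-127 - 85) + 8415) - 42 = (-212 + 8415) - 42 = 8203 - 42 = 8161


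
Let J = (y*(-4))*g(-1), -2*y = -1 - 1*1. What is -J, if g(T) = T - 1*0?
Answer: -4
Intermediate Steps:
y = 1 (y = -(-1 - 1*1)/2 = -(-1 - 1)/2 = -1/2*(-2) = 1)
g(T) = T (g(T) = T + 0 = T)
J = 4 (J = (1*(-4))*(-1) = -4*(-1) = 4)
-J = -1*4 = -4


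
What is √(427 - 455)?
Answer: 2*I*√7 ≈ 5.2915*I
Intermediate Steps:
√(427 - 455) = √(-28) = 2*I*√7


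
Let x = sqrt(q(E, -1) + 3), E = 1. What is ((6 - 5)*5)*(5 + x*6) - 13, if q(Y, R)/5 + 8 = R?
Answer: 12 + 30*I*sqrt(42) ≈ 12.0 + 194.42*I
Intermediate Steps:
q(Y, R) = -40 + 5*R
x = I*sqrt(42) (x = sqrt((-40 + 5*(-1)) + 3) = sqrt((-40 - 5) + 3) = sqrt(-45 + 3) = sqrt(-42) = I*sqrt(42) ≈ 6.4807*I)
((6 - 5)*5)*(5 + x*6) - 13 = ((6 - 5)*5)*(5 + (I*sqrt(42))*6) - 13 = (1*5)*(5 + 6*I*sqrt(42)) - 13 = 5*(5 + 6*I*sqrt(42)) - 13 = (25 + 30*I*sqrt(42)) - 13 = 12 + 30*I*sqrt(42)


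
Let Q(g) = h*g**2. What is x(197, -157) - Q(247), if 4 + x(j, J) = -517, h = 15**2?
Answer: -13727546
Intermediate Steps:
h = 225
x(j, J) = -521 (x(j, J) = -4 - 517 = -521)
Q(g) = 225*g**2
x(197, -157) - Q(247) = -521 - 225*247**2 = -521 - 225*61009 = -521 - 1*13727025 = -521 - 13727025 = -13727546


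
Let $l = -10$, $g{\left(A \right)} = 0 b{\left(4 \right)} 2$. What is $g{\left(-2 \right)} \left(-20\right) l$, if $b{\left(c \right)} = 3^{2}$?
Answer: $0$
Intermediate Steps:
$b{\left(c \right)} = 9$
$g{\left(A \right)} = 0$ ($g{\left(A \right)} = 0 \cdot 9 \cdot 2 = 0 \cdot 2 = 0$)
$g{\left(-2 \right)} \left(-20\right) l = 0 \left(-20\right) \left(-10\right) = 0 \left(-10\right) = 0$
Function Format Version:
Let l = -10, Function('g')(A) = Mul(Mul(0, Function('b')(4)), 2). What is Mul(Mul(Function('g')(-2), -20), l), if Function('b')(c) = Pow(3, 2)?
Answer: 0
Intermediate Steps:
Function('b')(c) = 9
Function('g')(A) = 0 (Function('g')(A) = Mul(Mul(0, 9), 2) = Mul(0, 2) = 0)
Mul(Mul(Function('g')(-2), -20), l) = Mul(Mul(0, -20), -10) = Mul(0, -10) = 0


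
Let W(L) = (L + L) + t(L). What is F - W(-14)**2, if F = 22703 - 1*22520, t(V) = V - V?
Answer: -601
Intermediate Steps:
t(V) = 0
W(L) = 2*L (W(L) = (L + L) + 0 = 2*L + 0 = 2*L)
F = 183 (F = 22703 - 22520 = 183)
F - W(-14)**2 = 183 - (2*(-14))**2 = 183 - 1*(-28)**2 = 183 - 1*784 = 183 - 784 = -601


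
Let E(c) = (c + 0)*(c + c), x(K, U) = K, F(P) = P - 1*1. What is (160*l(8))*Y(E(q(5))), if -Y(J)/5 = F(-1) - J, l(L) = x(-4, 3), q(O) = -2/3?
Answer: -83200/9 ≈ -9244.4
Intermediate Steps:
F(P) = -1 + P (F(P) = P - 1 = -1 + P)
q(O) = -⅔ (q(O) = -2*⅓ = -⅔)
l(L) = -4
E(c) = 2*c² (E(c) = c*(2*c) = 2*c²)
Y(J) = 10 + 5*J (Y(J) = -5*((-1 - 1) - J) = -5*(-2 - J) = 10 + 5*J)
(160*l(8))*Y(E(q(5))) = (160*(-4))*(10 + 5*(2*(-⅔)²)) = -640*(10 + 5*(2*(4/9))) = -640*(10 + 5*(8/9)) = -640*(10 + 40/9) = -640*130/9 = -83200/9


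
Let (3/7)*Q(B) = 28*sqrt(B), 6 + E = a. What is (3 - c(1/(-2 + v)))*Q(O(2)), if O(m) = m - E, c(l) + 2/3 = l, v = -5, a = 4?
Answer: 4480/9 ≈ 497.78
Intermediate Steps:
E = -2 (E = -6 + 4 = -2)
c(l) = -2/3 + l
O(m) = 2 + m (O(m) = m - 1*(-2) = m + 2 = 2 + m)
Q(B) = 196*sqrt(B)/3 (Q(B) = 7*(28*sqrt(B))/3 = 196*sqrt(B)/3)
(3 - c(1/(-2 + v)))*Q(O(2)) = (3 - (-2/3 + 1/(-2 - 5)))*(196*sqrt(2 + 2)/3) = (3 - (-2/3 + 1/(-7)))*(196*sqrt(4)/3) = (3 - (-2/3 - 1/7))*((196/3)*2) = (3 - 1*(-17/21))*(392/3) = (3 + 17/21)*(392/3) = (80/21)*(392/3) = 4480/9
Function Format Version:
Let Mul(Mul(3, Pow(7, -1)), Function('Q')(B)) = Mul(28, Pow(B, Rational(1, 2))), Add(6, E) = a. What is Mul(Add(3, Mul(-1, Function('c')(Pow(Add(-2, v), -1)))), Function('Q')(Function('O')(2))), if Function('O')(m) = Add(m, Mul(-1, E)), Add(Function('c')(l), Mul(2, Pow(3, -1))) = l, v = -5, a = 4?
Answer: Rational(4480, 9) ≈ 497.78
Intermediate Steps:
E = -2 (E = Add(-6, 4) = -2)
Function('c')(l) = Add(Rational(-2, 3), l)
Function('O')(m) = Add(2, m) (Function('O')(m) = Add(m, Mul(-1, -2)) = Add(m, 2) = Add(2, m))
Function('Q')(B) = Mul(Rational(196, 3), Pow(B, Rational(1, 2))) (Function('Q')(B) = Mul(Rational(7, 3), Mul(28, Pow(B, Rational(1, 2)))) = Mul(Rational(196, 3), Pow(B, Rational(1, 2))))
Mul(Add(3, Mul(-1, Function('c')(Pow(Add(-2, v), -1)))), Function('Q')(Function('O')(2))) = Mul(Add(3, Mul(-1, Add(Rational(-2, 3), Pow(Add(-2, -5), -1)))), Mul(Rational(196, 3), Pow(Add(2, 2), Rational(1, 2)))) = Mul(Add(3, Mul(-1, Add(Rational(-2, 3), Pow(-7, -1)))), Mul(Rational(196, 3), Pow(4, Rational(1, 2)))) = Mul(Add(3, Mul(-1, Add(Rational(-2, 3), Rational(-1, 7)))), Mul(Rational(196, 3), 2)) = Mul(Add(3, Mul(-1, Rational(-17, 21))), Rational(392, 3)) = Mul(Add(3, Rational(17, 21)), Rational(392, 3)) = Mul(Rational(80, 21), Rational(392, 3)) = Rational(4480, 9)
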